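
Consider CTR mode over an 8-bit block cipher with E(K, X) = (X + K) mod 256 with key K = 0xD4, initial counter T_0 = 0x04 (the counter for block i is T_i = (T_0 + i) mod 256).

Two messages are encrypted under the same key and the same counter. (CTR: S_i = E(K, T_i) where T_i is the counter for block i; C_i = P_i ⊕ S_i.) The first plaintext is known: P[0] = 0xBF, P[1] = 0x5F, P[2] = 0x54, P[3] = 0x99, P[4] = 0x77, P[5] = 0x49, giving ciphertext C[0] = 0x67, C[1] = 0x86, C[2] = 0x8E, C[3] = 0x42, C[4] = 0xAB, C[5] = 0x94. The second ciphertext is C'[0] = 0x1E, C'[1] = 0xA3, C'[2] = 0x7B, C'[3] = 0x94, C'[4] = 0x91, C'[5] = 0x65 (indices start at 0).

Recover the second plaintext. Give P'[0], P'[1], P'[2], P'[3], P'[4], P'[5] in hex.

P'[0] = 0xC6, P'[1] = 0x7A, P'[2] = 0xA1, P'[3] = 0x4F, P'[4] = 0x4D, P'[5] = 0xB8

In CTR with a reused counter, both messages share the same keystream S_i, so C_i ⊕ C'_i = P_i ⊕ P'_i and thus P'_i = P_i ⊕ C_i ⊕ C'_i.
P'[0]: 0xBF ⊕ 0x67 ⊕ 0x1E = 0xC6.
P'[1]: 0x5F ⊕ 0x86 ⊕ 0xA3 = 0x7A.
P'[2]: 0x54 ⊕ 0x8E ⊕ 0x7B = 0xA1.
P'[3]: 0x99 ⊕ 0x42 ⊕ 0x94 = 0x4F.
P'[4]: 0x77 ⊕ 0xAB ⊕ 0x91 = 0x4D.
P'[5]: 0x49 ⊕ 0x94 ⊕ 0x65 = 0xB8.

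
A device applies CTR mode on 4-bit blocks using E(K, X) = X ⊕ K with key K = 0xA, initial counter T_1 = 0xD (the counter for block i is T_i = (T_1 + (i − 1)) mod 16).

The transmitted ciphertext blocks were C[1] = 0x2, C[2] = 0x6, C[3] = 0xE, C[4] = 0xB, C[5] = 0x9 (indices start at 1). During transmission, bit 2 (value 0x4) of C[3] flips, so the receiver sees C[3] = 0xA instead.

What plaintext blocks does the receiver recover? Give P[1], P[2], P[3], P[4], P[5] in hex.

CTR decryption: S_i = E(K, T_i) where T_i is the counter for block i; P_i = C_i ⊕ S_i.
Only C[3] changed, to 0xA. In CTR, a change in C_i flips the same bit in P_i only; the keystream is unaffected. Decrypting the received ciphertext:
P[1]: T = 0xD, S = E(K, T) = 0x7; 0x2 ⊕ 0x7 = 0x5.
P[2]: T = 0xE, S = E(K, T) = 0x4; 0x6 ⊕ 0x4 = 0x2.
P[3]: T = 0xF, S = E(K, T) = 0x5; 0xA ⊕ 0x5 = 0xF.
P[4]: T = 0x0, S = E(K, T) = 0xA; 0xB ⊕ 0xA = 0x1.
P[5]: T = 0x1, S = E(K, T) = 0xB; 0x9 ⊕ 0xB = 0x2.
Blocks that differ from the original plaintext: P[3].

P[1] = 0x5, P[2] = 0x2, P[3] = 0xF, P[4] = 0x1, P[5] = 0x2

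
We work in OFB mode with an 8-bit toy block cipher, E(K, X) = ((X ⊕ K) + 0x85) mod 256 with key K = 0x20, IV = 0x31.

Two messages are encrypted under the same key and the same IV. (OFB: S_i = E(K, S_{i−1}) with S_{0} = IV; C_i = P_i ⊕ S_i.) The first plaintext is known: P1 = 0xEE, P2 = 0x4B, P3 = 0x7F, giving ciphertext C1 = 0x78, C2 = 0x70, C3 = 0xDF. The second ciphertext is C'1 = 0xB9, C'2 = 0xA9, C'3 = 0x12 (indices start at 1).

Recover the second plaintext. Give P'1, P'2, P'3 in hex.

In OFB with a reused IV, both messages share the same keystream S_i, so C_i ⊕ C'_i = P_i ⊕ P'_i and thus P'_i = P_i ⊕ C_i ⊕ C'_i.
P'1: 0xEE ⊕ 0x78 ⊕ 0xB9 = 0x2F.
P'2: 0x4B ⊕ 0x70 ⊕ 0xA9 = 0x92.
P'3: 0x7F ⊕ 0xDF ⊕ 0x12 = 0xB2.

P'1 = 0x2F, P'2 = 0x92, P'3 = 0xB2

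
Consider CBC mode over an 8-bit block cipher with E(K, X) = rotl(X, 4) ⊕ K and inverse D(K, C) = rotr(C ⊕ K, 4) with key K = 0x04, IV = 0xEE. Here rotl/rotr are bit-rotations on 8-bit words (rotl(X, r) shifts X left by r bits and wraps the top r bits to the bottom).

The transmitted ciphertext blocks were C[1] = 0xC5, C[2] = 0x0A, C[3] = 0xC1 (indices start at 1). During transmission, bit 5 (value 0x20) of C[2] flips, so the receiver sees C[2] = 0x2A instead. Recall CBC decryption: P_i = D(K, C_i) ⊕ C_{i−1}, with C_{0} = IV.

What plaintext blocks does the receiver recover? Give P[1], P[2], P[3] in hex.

P[1] = 0xF2, P[2] = 0x27, P[3] = 0x76

Only C[2] changed, to 0x2A. In CBC, a change in C_i garbles P_i and flips the same bit in P_{i+1}. Decrypting the received ciphertext:
P[1]: D(K, 0xC5) = 0x1C; 0x1C ⊕ 0xEE = 0xF2.
P[2]: D(K, 0x2A) = 0xE2; 0xE2 ⊕ 0xC5 = 0x27.
P[3]: D(K, 0xC1) = 0x5C; 0x5C ⊕ 0x2A = 0x76.
Blocks that differ from the original plaintext: P[2], P[3].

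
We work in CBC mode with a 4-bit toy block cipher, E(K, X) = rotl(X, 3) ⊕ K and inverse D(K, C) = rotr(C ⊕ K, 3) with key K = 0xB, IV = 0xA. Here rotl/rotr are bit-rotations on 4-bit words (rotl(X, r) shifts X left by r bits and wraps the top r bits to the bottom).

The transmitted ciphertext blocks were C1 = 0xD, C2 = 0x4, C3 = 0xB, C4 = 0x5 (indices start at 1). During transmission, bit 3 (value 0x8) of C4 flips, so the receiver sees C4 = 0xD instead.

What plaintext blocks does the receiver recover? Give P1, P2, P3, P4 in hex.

P1 = 0x6, P2 = 0x2, P3 = 0x4, P4 = 0x7

CBC decryption: P_i = D(K, C_i) ⊕ C_{i−1}, with C_{0} = IV.
Only C4 changed, to 0xD. In CBC, a change in C_i garbles P_i and flips the same bit in P_{i+1}. Decrypting the received ciphertext:
P1: D(K, 0xD) = 0xC; 0xC ⊕ 0xA = 0x6.
P2: D(K, 0x4) = 0xF; 0xF ⊕ 0xD = 0x2.
P3: D(K, 0xB) = 0x0; 0x0 ⊕ 0x4 = 0x4.
P4: D(K, 0xD) = 0xC; 0xC ⊕ 0xB = 0x7.
Blocks that differ from the original plaintext: P4.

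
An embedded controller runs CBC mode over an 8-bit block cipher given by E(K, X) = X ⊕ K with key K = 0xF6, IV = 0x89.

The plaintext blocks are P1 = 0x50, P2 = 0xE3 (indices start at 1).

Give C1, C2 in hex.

C1 = 0x2F, C2 = 0x3A

CBC encryption: C_i = E(K, P_i ⊕ C_{i−1}), with C_{0} = IV.
C1: P1 ⊕ 0x89 = 0xD9; E(K, 0xD9) = 0x2F.
C2: P2 ⊕ 0x2F = 0xCC; E(K, 0xCC) = 0x3A.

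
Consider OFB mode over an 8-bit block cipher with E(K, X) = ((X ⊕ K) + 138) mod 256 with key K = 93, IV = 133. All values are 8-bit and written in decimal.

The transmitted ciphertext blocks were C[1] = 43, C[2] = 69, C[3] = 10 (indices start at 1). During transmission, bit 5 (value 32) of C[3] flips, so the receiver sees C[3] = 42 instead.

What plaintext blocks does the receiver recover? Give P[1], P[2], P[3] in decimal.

OFB decryption: S_i = E(K, S_{i−1}) with S_{0} = IV; P_i = C_i ⊕ S_i.
Only C[3] changed, to 42. In OFB, a change in C_i flips the same bit in P_i only; the keystream is unaffected. Decrypting the received ciphertext:
P[1]: S = E(K, 133) = 98; 43 ⊕ 98 = 73.
P[2]: S = E(K, 98) = 201; 69 ⊕ 201 = 140.
P[3]: S = E(K, 201) = 30; 42 ⊕ 30 = 52.
Blocks that differ from the original plaintext: P[3].

P[1] = 73, P[2] = 140, P[3] = 52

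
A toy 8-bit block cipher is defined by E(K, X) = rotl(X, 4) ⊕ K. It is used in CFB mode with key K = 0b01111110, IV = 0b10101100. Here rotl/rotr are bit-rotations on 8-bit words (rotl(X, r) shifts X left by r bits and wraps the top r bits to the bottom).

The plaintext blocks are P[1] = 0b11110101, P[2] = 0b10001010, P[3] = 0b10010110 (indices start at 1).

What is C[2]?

C[2] = 0b11100000

CFB encryption: C_i = P_i ⊕ E(K, C_{i−1}), with C_{0} = IV.
C[1]: E(K, 0b10101100) = 0b10110100; 0b11110101 ⊕ 0b10110100 = 0b01000001.
C[2]: E(K, 0b01000001) = 0b01101010; 0b10001010 ⊕ 0b01101010 = 0b11100000.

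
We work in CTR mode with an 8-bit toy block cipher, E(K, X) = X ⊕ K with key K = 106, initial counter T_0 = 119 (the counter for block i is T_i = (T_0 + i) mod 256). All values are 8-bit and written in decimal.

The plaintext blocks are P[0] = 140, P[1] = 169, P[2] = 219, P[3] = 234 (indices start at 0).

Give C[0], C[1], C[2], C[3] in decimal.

C[0] = 145, C[1] = 187, C[2] = 200, C[3] = 250

CTR encryption: S_i = E(K, T_i) where T_i is the counter for block i; C_i = P_i ⊕ S_i.
C[0]: T = 119, S = E(K, T) = 29; 140 ⊕ 29 = 145.
C[1]: T = 120, S = E(K, T) = 18; 169 ⊕ 18 = 187.
C[2]: T = 121, S = E(K, T) = 19; 219 ⊕ 19 = 200.
C[3]: T = 122, S = E(K, T) = 16; 234 ⊕ 16 = 250.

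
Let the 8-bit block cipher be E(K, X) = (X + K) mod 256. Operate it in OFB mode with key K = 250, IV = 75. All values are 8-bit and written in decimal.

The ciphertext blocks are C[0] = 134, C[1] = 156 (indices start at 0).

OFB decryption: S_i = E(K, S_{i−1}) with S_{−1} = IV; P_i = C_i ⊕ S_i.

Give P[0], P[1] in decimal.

P[0] = 195, P[1] = 163

P[0]: S = E(K, 75) = 69; 134 ⊕ 69 = 195.
P[1]: S = E(K, 69) = 63; 156 ⊕ 63 = 163.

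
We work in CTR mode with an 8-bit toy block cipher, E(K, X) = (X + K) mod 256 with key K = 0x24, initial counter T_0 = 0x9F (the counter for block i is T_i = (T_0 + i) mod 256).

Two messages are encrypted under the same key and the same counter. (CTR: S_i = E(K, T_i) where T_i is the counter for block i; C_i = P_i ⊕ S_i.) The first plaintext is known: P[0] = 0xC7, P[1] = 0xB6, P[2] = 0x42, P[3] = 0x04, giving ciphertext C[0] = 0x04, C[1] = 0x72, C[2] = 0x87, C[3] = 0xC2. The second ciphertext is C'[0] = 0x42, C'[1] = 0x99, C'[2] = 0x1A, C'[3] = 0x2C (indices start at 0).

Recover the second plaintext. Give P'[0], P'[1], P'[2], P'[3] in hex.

P'[0] = 0x81, P'[1] = 0x5D, P'[2] = 0xDF, P'[3] = 0xEA

In CTR with a reused counter, both messages share the same keystream S_i, so C_i ⊕ C'_i = P_i ⊕ P'_i and thus P'_i = P_i ⊕ C_i ⊕ C'_i.
P'[0]: 0xC7 ⊕ 0x04 ⊕ 0x42 = 0x81.
P'[1]: 0xB6 ⊕ 0x72 ⊕ 0x99 = 0x5D.
P'[2]: 0x42 ⊕ 0x87 ⊕ 0x1A = 0xDF.
P'[3]: 0x04 ⊕ 0xC2 ⊕ 0x2C = 0xEA.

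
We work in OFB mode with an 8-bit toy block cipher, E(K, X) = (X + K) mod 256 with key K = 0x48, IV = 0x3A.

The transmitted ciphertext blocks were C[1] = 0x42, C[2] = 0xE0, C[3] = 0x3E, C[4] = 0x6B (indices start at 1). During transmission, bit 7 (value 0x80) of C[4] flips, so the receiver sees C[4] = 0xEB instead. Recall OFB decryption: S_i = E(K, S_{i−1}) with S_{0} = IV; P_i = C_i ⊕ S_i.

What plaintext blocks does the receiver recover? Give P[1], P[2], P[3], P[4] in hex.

Only C[4] changed, to 0xEB. In OFB, a change in C_i flips the same bit in P_i only; the keystream is unaffected. Decrypting the received ciphertext:
P[1]: S = E(K, 0x3A) = 0x82; 0x42 ⊕ 0x82 = 0xC0.
P[2]: S = E(K, 0x82) = 0xCA; 0xE0 ⊕ 0xCA = 0x2A.
P[3]: S = E(K, 0xCA) = 0x12; 0x3E ⊕ 0x12 = 0x2C.
P[4]: S = E(K, 0x12) = 0x5A; 0xEB ⊕ 0x5A = 0xB1.
Blocks that differ from the original plaintext: P[4].

P[1] = 0xC0, P[2] = 0x2A, P[3] = 0x2C, P[4] = 0xB1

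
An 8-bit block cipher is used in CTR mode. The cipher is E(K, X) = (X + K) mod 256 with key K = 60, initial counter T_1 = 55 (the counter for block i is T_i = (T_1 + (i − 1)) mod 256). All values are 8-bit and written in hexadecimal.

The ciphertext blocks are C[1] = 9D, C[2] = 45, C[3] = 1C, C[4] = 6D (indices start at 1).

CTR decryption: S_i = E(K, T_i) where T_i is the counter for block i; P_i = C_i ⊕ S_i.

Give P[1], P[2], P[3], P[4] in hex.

P[1] = 28, P[2] = F3, P[3] = AB, P[4] = D5

P[1]: T = 55, S = E(K, T) = B5; 9D ⊕ B5 = 28.
P[2]: T = 56, S = E(K, T) = B6; 45 ⊕ B6 = F3.
P[3]: T = 57, S = E(K, T) = B7; 1C ⊕ B7 = AB.
P[4]: T = 58, S = E(K, T) = B8; 6D ⊕ B8 = D5.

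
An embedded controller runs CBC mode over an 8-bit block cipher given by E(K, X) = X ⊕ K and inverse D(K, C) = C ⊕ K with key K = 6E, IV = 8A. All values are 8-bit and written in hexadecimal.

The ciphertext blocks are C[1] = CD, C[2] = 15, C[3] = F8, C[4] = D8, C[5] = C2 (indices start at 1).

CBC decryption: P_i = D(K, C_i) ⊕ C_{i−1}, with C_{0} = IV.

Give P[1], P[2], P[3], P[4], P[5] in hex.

P[1]: D(K, CD) = A3; A3 ⊕ 8A = 29.
P[2]: D(K, 15) = 7B; 7B ⊕ CD = B6.
P[3]: D(K, F8) = 96; 96 ⊕ 15 = 83.
P[4]: D(K, D8) = B6; B6 ⊕ F8 = 4E.
P[5]: D(K, C2) = AC; AC ⊕ D8 = 74.

P[1] = 29, P[2] = B6, P[3] = 83, P[4] = 4E, P[5] = 74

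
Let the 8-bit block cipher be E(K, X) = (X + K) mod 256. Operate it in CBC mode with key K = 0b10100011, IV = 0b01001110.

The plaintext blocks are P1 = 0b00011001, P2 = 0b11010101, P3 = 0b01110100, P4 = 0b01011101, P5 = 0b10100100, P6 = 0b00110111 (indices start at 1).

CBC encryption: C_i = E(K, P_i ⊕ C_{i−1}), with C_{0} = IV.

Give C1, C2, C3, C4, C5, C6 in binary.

C1 = 0b11111010, C2 = 0b11010010, C3 = 0b01001001, C4 = 0b10110111, C5 = 0b10110110, C6 = 0b00100100

C1: P1 ⊕ 0b01001110 = 0b01010111; E(K, 0b01010111) = 0b11111010.
C2: P2 ⊕ 0b11111010 = 0b00101111; E(K, 0b00101111) = 0b11010010.
C3: P3 ⊕ 0b11010010 = 0b10100110; E(K, 0b10100110) = 0b01001001.
C4: P4 ⊕ 0b01001001 = 0b00010100; E(K, 0b00010100) = 0b10110111.
C5: P5 ⊕ 0b10110111 = 0b00010011; E(K, 0b00010011) = 0b10110110.
C6: P6 ⊕ 0b10110110 = 0b10000001; E(K, 0b10000001) = 0b00100100.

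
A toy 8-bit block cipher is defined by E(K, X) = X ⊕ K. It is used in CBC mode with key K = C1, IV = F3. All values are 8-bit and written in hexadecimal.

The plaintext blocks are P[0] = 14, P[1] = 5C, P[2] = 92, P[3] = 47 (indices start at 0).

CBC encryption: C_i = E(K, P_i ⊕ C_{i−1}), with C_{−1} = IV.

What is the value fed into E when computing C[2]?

29

C[0]: P[0] ⊕ F3 = E7; E(K, E7) = 26.
C[1]: P[1] ⊕ 26 = 7A; E(K, 7A) = BB.
C[2]: P[2] ⊕ BB = 29; E(K, 29) = E8.
So the input to E for block [2] is 29.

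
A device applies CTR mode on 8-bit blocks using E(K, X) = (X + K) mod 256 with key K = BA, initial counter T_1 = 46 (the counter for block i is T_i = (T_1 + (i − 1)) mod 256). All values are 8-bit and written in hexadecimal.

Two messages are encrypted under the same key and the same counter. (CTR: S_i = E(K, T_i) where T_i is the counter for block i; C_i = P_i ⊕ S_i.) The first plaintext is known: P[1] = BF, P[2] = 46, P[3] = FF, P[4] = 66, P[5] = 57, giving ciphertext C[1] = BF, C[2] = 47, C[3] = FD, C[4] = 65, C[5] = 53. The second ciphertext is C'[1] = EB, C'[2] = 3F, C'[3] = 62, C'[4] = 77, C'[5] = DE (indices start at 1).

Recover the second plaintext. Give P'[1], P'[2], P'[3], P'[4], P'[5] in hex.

In CTR with a reused counter, both messages share the same keystream S_i, so C_i ⊕ C'_i = P_i ⊕ P'_i and thus P'_i = P_i ⊕ C_i ⊕ C'_i.
P'[1]: BF ⊕ BF ⊕ EB = EB.
P'[2]: 46 ⊕ 47 ⊕ 3F = 3E.
P'[3]: FF ⊕ FD ⊕ 62 = 60.
P'[4]: 66 ⊕ 65 ⊕ 77 = 74.
P'[5]: 57 ⊕ 53 ⊕ DE = DA.

P'[1] = EB, P'[2] = 3E, P'[3] = 60, P'[4] = 74, P'[5] = DA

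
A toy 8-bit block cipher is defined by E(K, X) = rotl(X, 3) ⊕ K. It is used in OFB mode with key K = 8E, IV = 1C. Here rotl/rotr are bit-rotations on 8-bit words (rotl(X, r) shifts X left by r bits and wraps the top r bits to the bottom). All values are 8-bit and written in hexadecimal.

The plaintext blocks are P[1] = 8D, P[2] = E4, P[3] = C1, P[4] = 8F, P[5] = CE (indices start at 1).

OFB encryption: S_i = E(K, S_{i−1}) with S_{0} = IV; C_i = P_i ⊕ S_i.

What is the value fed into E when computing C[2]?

6E

C[1]: S = E(K, 1C) = 6E; 8D ⊕ 6E = E3.
C[2]: S = E(K, 6E) = FD; E4 ⊕ FD = 19.
So the input to E for block [2] is 6E.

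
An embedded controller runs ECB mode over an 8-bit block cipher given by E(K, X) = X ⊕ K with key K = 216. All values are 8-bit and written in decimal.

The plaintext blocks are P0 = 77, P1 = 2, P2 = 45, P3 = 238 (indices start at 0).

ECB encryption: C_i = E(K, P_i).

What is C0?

C0 = 149

C0: E(K, 77) = 149.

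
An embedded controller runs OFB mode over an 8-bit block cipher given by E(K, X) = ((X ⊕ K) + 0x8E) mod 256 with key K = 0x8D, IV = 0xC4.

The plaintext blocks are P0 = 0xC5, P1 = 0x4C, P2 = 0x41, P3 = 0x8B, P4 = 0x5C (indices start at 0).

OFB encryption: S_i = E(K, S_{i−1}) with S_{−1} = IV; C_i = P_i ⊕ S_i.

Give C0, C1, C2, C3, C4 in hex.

C0: S = E(K, 0xC4) = 0xD7; 0xC5 ⊕ 0xD7 = 0x12.
C1: S = E(K, 0xD7) = 0xE8; 0x4C ⊕ 0xE8 = 0xA4.
C2: S = E(K, 0xE8) = 0xF3; 0x41 ⊕ 0xF3 = 0xB2.
C3: S = E(K, 0xF3) = 0x0C; 0x8B ⊕ 0x0C = 0x87.
C4: S = E(K, 0x0C) = 0x0F; 0x5C ⊕ 0x0F = 0x53.

C0 = 0x12, C1 = 0xA4, C2 = 0xB2, C3 = 0x87, C4 = 0x53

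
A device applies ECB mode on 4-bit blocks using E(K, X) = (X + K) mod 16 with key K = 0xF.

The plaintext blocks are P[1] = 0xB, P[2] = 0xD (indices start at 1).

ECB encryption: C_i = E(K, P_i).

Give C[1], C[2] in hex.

C[1] = 0xA, C[2] = 0xC

C[1]: E(K, 0xB) = 0xA.
C[2]: E(K, 0xD) = 0xC.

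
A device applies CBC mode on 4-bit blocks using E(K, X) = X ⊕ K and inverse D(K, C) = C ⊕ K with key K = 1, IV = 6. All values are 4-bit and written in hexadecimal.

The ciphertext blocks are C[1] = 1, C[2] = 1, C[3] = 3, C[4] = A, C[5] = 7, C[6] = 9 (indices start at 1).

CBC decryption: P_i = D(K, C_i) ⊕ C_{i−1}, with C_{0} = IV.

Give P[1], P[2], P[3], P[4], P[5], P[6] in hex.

P[1] = 6, P[2] = 1, P[3] = 3, P[4] = 8, P[5] = C, P[6] = F

P[1]: D(K, 1) = 0; 0 ⊕ 6 = 6.
P[2]: D(K, 1) = 0; 0 ⊕ 1 = 1.
P[3]: D(K, 3) = 2; 2 ⊕ 1 = 3.
P[4]: D(K, A) = B; B ⊕ 3 = 8.
P[5]: D(K, 7) = 6; 6 ⊕ A = C.
P[6]: D(K, 9) = 8; 8 ⊕ 7 = F.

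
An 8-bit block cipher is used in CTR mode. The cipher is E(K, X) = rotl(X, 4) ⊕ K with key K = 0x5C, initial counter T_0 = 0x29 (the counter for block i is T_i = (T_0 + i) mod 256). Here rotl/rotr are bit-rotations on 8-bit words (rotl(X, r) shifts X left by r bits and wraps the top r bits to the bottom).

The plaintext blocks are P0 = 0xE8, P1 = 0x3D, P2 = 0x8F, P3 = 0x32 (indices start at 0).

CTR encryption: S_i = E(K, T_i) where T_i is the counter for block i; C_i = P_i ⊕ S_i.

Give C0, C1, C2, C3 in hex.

C0: T = 0x29, S = E(K, T) = 0xCE; 0xE8 ⊕ 0xCE = 0x26.
C1: T = 0x2A, S = E(K, T) = 0xFE; 0x3D ⊕ 0xFE = 0xC3.
C2: T = 0x2B, S = E(K, T) = 0xEE; 0x8F ⊕ 0xEE = 0x61.
C3: T = 0x2C, S = E(K, T) = 0x9E; 0x32 ⊕ 0x9E = 0xAC.

C0 = 0x26, C1 = 0xC3, C2 = 0x61, C3 = 0xAC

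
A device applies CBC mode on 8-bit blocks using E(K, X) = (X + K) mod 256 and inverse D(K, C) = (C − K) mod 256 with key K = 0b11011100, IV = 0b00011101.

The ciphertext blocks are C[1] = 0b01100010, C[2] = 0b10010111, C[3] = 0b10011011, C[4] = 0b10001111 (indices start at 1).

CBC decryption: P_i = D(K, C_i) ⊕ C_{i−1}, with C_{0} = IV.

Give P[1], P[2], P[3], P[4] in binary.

P[1]: D(K, 0b01100010) = 0b10000110; 0b10000110 ⊕ 0b00011101 = 0b10011011.
P[2]: D(K, 0b10010111) = 0b10111011; 0b10111011 ⊕ 0b01100010 = 0b11011001.
P[3]: D(K, 0b10011011) = 0b10111111; 0b10111111 ⊕ 0b10010111 = 0b00101000.
P[4]: D(K, 0b10001111) = 0b10110011; 0b10110011 ⊕ 0b10011011 = 0b00101000.

P[1] = 0b10011011, P[2] = 0b11011001, P[3] = 0b00101000, P[4] = 0b00101000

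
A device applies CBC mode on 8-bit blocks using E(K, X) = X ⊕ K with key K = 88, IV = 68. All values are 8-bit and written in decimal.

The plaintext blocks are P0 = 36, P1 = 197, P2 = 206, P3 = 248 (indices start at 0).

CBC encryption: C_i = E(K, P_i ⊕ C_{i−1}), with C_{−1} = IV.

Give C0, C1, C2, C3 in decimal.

C0 = 56, C1 = 165, C2 = 51, C3 = 147

C0: P0 ⊕ 68 = 96; E(K, 96) = 56.
C1: P1 ⊕ 56 = 253; E(K, 253) = 165.
C2: P2 ⊕ 165 = 107; E(K, 107) = 51.
C3: P3 ⊕ 51 = 203; E(K, 203) = 147.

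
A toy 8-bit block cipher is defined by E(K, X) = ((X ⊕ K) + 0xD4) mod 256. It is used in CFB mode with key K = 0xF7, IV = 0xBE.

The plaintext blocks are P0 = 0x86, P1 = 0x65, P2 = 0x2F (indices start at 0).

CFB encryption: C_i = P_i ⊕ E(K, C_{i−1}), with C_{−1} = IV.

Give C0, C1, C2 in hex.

C0: E(K, 0xBE) = 0x1D; 0x86 ⊕ 0x1D = 0x9B.
C1: E(K, 0x9B) = 0x40; 0x65 ⊕ 0x40 = 0x25.
C2: E(K, 0x25) = 0xA6; 0x2F ⊕ 0xA6 = 0x89.

C0 = 0x9B, C1 = 0x25, C2 = 0x89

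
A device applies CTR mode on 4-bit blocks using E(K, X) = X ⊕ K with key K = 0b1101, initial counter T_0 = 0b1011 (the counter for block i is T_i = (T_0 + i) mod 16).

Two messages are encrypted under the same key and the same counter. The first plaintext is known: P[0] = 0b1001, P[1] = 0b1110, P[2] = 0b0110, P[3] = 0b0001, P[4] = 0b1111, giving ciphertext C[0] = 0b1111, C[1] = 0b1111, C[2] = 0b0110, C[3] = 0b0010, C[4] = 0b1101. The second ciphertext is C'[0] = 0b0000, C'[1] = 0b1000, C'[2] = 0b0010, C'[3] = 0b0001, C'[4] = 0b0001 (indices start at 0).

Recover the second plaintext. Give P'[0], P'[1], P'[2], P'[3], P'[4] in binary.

In CTR with a reused counter, both messages share the same keystream S_i, so C_i ⊕ C'_i = P_i ⊕ P'_i and thus P'_i = P_i ⊕ C_i ⊕ C'_i.
P'[0]: 0b1001 ⊕ 0b1111 ⊕ 0b0000 = 0b0110.
P'[1]: 0b1110 ⊕ 0b1111 ⊕ 0b1000 = 0b1001.
P'[2]: 0b0110 ⊕ 0b0110 ⊕ 0b0010 = 0b0010.
P'[3]: 0b0001 ⊕ 0b0010 ⊕ 0b0001 = 0b0010.
P'[4]: 0b1111 ⊕ 0b1101 ⊕ 0b0001 = 0b0011.

P'[0] = 0b0110, P'[1] = 0b1001, P'[2] = 0b0010, P'[3] = 0b0010, P'[4] = 0b0011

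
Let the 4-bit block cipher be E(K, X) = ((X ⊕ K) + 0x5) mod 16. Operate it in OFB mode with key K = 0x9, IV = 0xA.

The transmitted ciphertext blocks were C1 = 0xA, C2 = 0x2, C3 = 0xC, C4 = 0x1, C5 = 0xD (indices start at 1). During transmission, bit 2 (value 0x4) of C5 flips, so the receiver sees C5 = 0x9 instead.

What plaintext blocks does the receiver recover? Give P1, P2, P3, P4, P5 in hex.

OFB decryption: S_i = E(K, S_{i−1}) with S_{0} = IV; P_i = C_i ⊕ S_i.
Only C5 changed, to 0x9. In OFB, a change in C_i flips the same bit in P_i only; the keystream is unaffected. Decrypting the received ciphertext:
P1: S = E(K, 0xA) = 0x8; 0xA ⊕ 0x8 = 0x2.
P2: S = E(K, 0x8) = 0x6; 0x2 ⊕ 0x6 = 0x4.
P3: S = E(K, 0x6) = 0x4; 0xC ⊕ 0x4 = 0x8.
P4: S = E(K, 0x4) = 0x2; 0x1 ⊕ 0x2 = 0x3.
P5: S = E(K, 0x2) = 0x0; 0x9 ⊕ 0x0 = 0x9.
Blocks that differ from the original plaintext: P5.

P1 = 0x2, P2 = 0x4, P3 = 0x8, P4 = 0x3, P5 = 0x9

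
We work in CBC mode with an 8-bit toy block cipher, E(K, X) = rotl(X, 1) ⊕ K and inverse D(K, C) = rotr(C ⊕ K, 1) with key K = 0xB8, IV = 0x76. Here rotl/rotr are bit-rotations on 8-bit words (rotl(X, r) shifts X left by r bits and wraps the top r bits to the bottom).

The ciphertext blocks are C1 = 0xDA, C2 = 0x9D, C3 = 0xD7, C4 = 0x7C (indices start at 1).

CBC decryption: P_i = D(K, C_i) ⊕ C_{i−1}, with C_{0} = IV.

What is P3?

P3 = 0x2A

P3: D(K, 0xD7) = 0xB7; 0xB7 ⊕ 0x9D = 0x2A.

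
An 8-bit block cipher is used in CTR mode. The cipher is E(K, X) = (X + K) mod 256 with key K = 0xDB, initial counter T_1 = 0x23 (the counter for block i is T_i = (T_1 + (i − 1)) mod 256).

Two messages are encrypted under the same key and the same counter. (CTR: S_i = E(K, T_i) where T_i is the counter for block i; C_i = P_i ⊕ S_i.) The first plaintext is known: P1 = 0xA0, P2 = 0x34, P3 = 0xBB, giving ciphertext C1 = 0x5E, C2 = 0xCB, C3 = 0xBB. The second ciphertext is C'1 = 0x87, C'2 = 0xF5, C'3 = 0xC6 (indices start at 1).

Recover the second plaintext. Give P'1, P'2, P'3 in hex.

In CTR with a reused counter, both messages share the same keystream S_i, so C_i ⊕ C'_i = P_i ⊕ P'_i and thus P'_i = P_i ⊕ C_i ⊕ C'_i.
P'1: 0xA0 ⊕ 0x5E ⊕ 0x87 = 0x79.
P'2: 0x34 ⊕ 0xCB ⊕ 0xF5 = 0x0A.
P'3: 0xBB ⊕ 0xBB ⊕ 0xC6 = 0xC6.

P'1 = 0x79, P'2 = 0x0A, P'3 = 0xC6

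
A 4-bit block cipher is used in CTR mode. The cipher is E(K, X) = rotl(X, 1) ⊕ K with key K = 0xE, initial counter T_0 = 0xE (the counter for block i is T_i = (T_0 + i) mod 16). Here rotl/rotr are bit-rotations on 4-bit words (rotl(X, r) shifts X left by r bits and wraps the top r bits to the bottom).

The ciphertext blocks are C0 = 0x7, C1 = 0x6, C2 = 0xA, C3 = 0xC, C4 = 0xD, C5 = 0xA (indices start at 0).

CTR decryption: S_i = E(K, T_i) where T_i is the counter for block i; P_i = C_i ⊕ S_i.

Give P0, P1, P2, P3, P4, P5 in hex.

P0: T = 0xE, S = E(K, T) = 0x3; 0x7 ⊕ 0x3 = 0x4.
P1: T = 0xF, S = E(K, T) = 0x1; 0x6 ⊕ 0x1 = 0x7.
P2: T = 0x0, S = E(K, T) = 0xE; 0xA ⊕ 0xE = 0x4.
P3: T = 0x1, S = E(K, T) = 0xC; 0xC ⊕ 0xC = 0x0.
P4: T = 0x2, S = E(K, T) = 0xA; 0xD ⊕ 0xA = 0x7.
P5: T = 0x3, S = E(K, T) = 0x8; 0xA ⊕ 0x8 = 0x2.

P0 = 0x4, P1 = 0x7, P2 = 0x4, P3 = 0x0, P4 = 0x7, P5 = 0x2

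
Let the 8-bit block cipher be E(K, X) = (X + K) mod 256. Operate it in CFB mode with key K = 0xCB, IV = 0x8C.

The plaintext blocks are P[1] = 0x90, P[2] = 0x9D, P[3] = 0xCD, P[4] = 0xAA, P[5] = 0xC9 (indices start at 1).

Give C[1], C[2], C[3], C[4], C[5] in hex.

C[1] = 0xC7, C[2] = 0x0F, C[3] = 0x17, C[4] = 0x48, C[5] = 0xDA

CFB encryption: C_i = P_i ⊕ E(K, C_{i−1}), with C_{0} = IV.
C[1]: E(K, 0x8C) = 0x57; 0x90 ⊕ 0x57 = 0xC7.
C[2]: E(K, 0xC7) = 0x92; 0x9D ⊕ 0x92 = 0x0F.
C[3]: E(K, 0x0F) = 0xDA; 0xCD ⊕ 0xDA = 0x17.
C[4]: E(K, 0x17) = 0xE2; 0xAA ⊕ 0xE2 = 0x48.
C[5]: E(K, 0x48) = 0x13; 0xC9 ⊕ 0x13 = 0xDA.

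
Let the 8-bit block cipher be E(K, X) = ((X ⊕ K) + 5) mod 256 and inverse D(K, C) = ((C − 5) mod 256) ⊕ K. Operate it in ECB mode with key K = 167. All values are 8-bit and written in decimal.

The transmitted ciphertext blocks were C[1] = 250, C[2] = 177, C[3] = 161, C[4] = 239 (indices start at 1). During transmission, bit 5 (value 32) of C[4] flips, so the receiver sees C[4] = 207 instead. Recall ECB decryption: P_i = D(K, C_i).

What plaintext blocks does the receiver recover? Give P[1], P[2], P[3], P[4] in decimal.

P[1] = 82, P[2] = 11, P[3] = 59, P[4] = 109

Only C[4] changed, to 207. In ECB, a change in C_i affects only P_i. Decrypting the received ciphertext:
P[1]: D(K, 250) = 82.
P[2]: D(K, 177) = 11.
P[3]: D(K, 161) = 59.
P[4]: D(K, 207) = 109.
Blocks that differ from the original plaintext: P[4].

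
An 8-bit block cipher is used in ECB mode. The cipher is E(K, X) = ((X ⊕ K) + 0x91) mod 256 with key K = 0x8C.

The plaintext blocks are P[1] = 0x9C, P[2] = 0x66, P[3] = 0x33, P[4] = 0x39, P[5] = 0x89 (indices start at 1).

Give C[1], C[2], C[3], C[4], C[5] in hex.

ECB encryption: C_i = E(K, P_i).
C[1]: E(K, 0x9C) = 0xA1.
C[2]: E(K, 0x66) = 0x7B.
C[3]: E(K, 0x33) = 0x50.
C[4]: E(K, 0x39) = 0x46.
C[5]: E(K, 0x89) = 0x96.

C[1] = 0xA1, C[2] = 0x7B, C[3] = 0x50, C[4] = 0x46, C[5] = 0x96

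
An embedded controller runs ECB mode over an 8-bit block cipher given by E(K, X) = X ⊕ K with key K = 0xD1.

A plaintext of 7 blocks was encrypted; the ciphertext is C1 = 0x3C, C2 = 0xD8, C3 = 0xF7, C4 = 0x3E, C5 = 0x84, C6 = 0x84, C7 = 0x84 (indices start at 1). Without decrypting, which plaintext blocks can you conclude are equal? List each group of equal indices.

P5 = P6 = P7

ECB encrypts each block independently with the same key, so equal ciphertext blocks imply equal plaintext blocks.
C5 = C6 = C7 = 0x84, so P5 = P6 = P7.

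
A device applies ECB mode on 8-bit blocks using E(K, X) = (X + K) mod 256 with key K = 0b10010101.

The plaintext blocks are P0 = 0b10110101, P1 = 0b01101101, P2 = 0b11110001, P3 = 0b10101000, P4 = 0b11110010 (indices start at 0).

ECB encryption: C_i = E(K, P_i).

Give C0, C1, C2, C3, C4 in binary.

C0: E(K, 0b10110101) = 0b01001010.
C1: E(K, 0b01101101) = 0b00000010.
C2: E(K, 0b11110001) = 0b10000110.
C3: E(K, 0b10101000) = 0b00111101.
C4: E(K, 0b11110010) = 0b10000111.

C0 = 0b01001010, C1 = 0b00000010, C2 = 0b10000110, C3 = 0b00111101, C4 = 0b10000111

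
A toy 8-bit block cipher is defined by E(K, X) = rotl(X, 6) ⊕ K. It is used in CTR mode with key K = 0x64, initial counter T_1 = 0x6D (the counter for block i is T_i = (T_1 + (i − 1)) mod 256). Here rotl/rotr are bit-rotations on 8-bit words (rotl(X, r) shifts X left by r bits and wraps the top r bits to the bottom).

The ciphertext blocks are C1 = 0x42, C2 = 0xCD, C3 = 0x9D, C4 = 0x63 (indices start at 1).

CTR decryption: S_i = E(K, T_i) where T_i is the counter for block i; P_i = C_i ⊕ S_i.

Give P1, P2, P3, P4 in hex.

P1: T = 0x6D, S = E(K, T) = 0x3F; 0x42 ⊕ 0x3F = 0x7D.
P2: T = 0x6E, S = E(K, T) = 0xFF; 0xCD ⊕ 0xFF = 0x32.
P3: T = 0x6F, S = E(K, T) = 0xBF; 0x9D ⊕ 0xBF = 0x22.
P4: T = 0x70, S = E(K, T) = 0x78; 0x63 ⊕ 0x78 = 0x1B.

P1 = 0x7D, P2 = 0x32, P3 = 0x22, P4 = 0x1B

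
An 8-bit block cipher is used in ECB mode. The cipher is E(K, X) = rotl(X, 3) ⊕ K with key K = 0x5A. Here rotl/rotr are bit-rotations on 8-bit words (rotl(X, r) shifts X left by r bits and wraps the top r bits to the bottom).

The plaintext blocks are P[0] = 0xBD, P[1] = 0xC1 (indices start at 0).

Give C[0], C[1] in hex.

ECB encryption: C_i = E(K, P_i).
C[0]: E(K, 0xBD) = 0xB7.
C[1]: E(K, 0xC1) = 0x54.

C[0] = 0xB7, C[1] = 0x54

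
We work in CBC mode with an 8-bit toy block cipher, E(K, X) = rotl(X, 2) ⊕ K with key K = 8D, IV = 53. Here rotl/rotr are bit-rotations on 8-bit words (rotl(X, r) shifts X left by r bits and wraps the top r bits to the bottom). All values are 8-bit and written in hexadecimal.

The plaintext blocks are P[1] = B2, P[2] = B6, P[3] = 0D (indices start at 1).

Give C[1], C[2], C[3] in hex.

C[1] = 0A, C[2] = 7F, C[3] = 44

CBC encryption: C_i = E(K, P_i ⊕ C_{i−1}), with C_{0} = IV.
C[1]: P[1] ⊕ 53 = E1; E(K, E1) = 0A.
C[2]: P[2] ⊕ 0A = BC; E(K, BC) = 7F.
C[3]: P[3] ⊕ 7F = 72; E(K, 72) = 44.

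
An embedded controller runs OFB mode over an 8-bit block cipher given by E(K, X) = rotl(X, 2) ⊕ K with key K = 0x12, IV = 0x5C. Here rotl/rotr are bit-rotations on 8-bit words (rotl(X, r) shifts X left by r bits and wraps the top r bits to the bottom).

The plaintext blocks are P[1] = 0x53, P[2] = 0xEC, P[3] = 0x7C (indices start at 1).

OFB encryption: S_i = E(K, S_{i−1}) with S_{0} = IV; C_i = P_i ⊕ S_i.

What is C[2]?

C[2] = 0x73

C[1]: S = E(K, 0x5C) = 0x63; 0x53 ⊕ 0x63 = 0x30.
C[2]: S = E(K, 0x63) = 0x9F; 0xEC ⊕ 0x9F = 0x73.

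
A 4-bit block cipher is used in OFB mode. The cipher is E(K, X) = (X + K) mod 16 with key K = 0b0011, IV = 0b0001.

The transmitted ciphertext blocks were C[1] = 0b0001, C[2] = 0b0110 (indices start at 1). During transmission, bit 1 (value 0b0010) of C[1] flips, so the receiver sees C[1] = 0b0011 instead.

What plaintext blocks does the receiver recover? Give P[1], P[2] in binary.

OFB decryption: S_i = E(K, S_{i−1}) with S_{0} = IV; P_i = C_i ⊕ S_i.
Only C[1] changed, to 0b0011. In OFB, a change in C_i flips the same bit in P_i only; the keystream is unaffected. Decrypting the received ciphertext:
P[1]: S = E(K, 0b0001) = 0b0100; 0b0011 ⊕ 0b0100 = 0b0111.
P[2]: S = E(K, 0b0100) = 0b0111; 0b0110 ⊕ 0b0111 = 0b0001.
Blocks that differ from the original plaintext: P[1].

P[1] = 0b0111, P[2] = 0b0001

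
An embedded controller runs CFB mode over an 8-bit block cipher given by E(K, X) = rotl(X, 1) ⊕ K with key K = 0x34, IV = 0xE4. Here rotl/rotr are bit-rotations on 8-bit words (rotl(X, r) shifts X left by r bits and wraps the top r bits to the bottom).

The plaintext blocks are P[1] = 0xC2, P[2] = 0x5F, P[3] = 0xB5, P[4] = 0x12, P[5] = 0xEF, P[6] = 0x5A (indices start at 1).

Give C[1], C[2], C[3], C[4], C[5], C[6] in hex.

CFB encryption: C_i = P_i ⊕ E(K, C_{i−1}), with C_{0} = IV.
C[1]: E(K, 0xE4) = 0xFD; 0xC2 ⊕ 0xFD = 0x3F.
C[2]: E(K, 0x3F) = 0x4A; 0x5F ⊕ 0x4A = 0x15.
C[3]: E(K, 0x15) = 0x1E; 0xB5 ⊕ 0x1E = 0xAB.
C[4]: E(K, 0xAB) = 0x63; 0x12 ⊕ 0x63 = 0x71.
C[5]: E(K, 0x71) = 0xD6; 0xEF ⊕ 0xD6 = 0x39.
C[6]: E(K, 0x39) = 0x46; 0x5A ⊕ 0x46 = 0x1C.

C[1] = 0x3F, C[2] = 0x15, C[3] = 0xAB, C[4] = 0x71, C[5] = 0x39, C[6] = 0x1C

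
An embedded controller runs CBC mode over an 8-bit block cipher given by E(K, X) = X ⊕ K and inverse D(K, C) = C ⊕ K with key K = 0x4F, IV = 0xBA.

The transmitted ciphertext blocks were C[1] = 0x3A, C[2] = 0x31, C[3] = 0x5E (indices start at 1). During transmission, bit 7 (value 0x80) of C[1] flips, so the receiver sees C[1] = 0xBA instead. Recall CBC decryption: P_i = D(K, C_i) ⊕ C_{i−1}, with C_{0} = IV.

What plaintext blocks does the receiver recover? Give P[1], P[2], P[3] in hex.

P[1] = 0x4F, P[2] = 0xC4, P[3] = 0x20

Only C[1] changed, to 0xBA. In CBC, a change in C_i garbles P_i and flips the same bit in P_{i+1}. Decrypting the received ciphertext:
P[1]: D(K, 0xBA) = 0xF5; 0xF5 ⊕ 0xBA = 0x4F.
P[2]: D(K, 0x31) = 0x7E; 0x7E ⊕ 0xBA = 0xC4.
P[3]: D(K, 0x5E) = 0x11; 0x11 ⊕ 0x31 = 0x20.
Blocks that differ from the original plaintext: P[1], P[2].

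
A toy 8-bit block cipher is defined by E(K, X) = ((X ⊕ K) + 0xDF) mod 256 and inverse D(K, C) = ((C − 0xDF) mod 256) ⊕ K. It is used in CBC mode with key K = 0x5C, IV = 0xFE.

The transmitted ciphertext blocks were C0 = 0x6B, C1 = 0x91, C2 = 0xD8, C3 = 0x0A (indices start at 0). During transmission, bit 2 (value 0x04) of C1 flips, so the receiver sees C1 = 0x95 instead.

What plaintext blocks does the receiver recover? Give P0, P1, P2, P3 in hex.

P0 = 0x2E, P1 = 0x81, P2 = 0x30, P3 = 0xAF

CBC decryption: P_i = D(K, C_i) ⊕ C_{i−1}, with C_{−1} = IV.
Only C1 changed, to 0x95. In CBC, a change in C_i garbles P_i and flips the same bit in P_{i+1}. Decrypting the received ciphertext:
P0: D(K, 0x6B) = 0xD0; 0xD0 ⊕ 0xFE = 0x2E.
P1: D(K, 0x95) = 0xEA; 0xEA ⊕ 0x6B = 0x81.
P2: D(K, 0xD8) = 0xA5; 0xA5 ⊕ 0x95 = 0x30.
P3: D(K, 0x0A) = 0x77; 0x77 ⊕ 0xD8 = 0xAF.
Blocks that differ from the original plaintext: P1, P2.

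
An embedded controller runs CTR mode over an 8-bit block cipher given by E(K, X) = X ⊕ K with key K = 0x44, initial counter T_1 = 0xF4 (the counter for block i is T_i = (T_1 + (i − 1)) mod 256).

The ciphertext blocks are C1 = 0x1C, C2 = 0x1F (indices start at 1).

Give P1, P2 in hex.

CTR decryption: S_i = E(K, T_i) where T_i is the counter for block i; P_i = C_i ⊕ S_i.
P1: T = 0xF4, S = E(K, T) = 0xB0; 0x1C ⊕ 0xB0 = 0xAC.
P2: T = 0xF5, S = E(K, T) = 0xB1; 0x1F ⊕ 0xB1 = 0xAE.

P1 = 0xAC, P2 = 0xAE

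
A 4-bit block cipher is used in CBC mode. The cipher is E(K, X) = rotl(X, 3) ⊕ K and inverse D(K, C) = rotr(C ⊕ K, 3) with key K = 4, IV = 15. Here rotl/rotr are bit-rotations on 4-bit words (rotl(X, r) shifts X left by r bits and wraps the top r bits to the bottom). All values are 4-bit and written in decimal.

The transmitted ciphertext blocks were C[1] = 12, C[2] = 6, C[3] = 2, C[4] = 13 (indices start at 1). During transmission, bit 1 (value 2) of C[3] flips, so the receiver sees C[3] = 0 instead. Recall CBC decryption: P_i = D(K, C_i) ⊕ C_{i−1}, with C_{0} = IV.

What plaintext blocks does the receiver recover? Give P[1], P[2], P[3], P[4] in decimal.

P[1] = 14, P[2] = 8, P[3] = 14, P[4] = 3

Only C[3] changed, to 0. In CBC, a change in C_i garbles P_i and flips the same bit in P_{i+1}. Decrypting the received ciphertext:
P[1]: D(K, 12) = 1; 1 ⊕ 15 = 14.
P[2]: D(K, 6) = 4; 4 ⊕ 12 = 8.
P[3]: D(K, 0) = 8; 8 ⊕ 6 = 14.
P[4]: D(K, 13) = 3; 3 ⊕ 0 = 3.
Blocks that differ from the original plaintext: P[3], P[4].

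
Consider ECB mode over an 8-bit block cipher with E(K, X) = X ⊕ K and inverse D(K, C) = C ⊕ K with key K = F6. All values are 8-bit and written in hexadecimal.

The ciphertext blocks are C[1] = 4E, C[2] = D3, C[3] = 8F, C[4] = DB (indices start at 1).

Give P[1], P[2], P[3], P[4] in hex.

P[1] = B8, P[2] = 25, P[3] = 79, P[4] = 2D

ECB decryption: P_i = D(K, C_i).
P[1]: D(K, 4E) = B8.
P[2]: D(K, D3) = 25.
P[3]: D(K, 8F) = 79.
P[4]: D(K, DB) = 2D.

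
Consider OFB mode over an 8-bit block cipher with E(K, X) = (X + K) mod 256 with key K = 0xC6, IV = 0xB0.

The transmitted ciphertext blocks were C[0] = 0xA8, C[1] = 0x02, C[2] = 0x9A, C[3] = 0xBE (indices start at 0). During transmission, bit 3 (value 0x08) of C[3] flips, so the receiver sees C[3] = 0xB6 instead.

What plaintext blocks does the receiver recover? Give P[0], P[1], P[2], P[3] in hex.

OFB decryption: S_i = E(K, S_{i−1}) with S_{−1} = IV; P_i = C_i ⊕ S_i.
Only C[3] changed, to 0xB6. In OFB, a change in C_i flips the same bit in P_i only; the keystream is unaffected. Decrypting the received ciphertext:
P[0]: S = E(K, 0xB0) = 0x76; 0xA8 ⊕ 0x76 = 0xDE.
P[1]: S = E(K, 0x76) = 0x3C; 0x02 ⊕ 0x3C = 0x3E.
P[2]: S = E(K, 0x3C) = 0x02; 0x9A ⊕ 0x02 = 0x98.
P[3]: S = E(K, 0x02) = 0xC8; 0xB6 ⊕ 0xC8 = 0x7E.
Blocks that differ from the original plaintext: P[3].

P[0] = 0xDE, P[1] = 0x3E, P[2] = 0x98, P[3] = 0x7E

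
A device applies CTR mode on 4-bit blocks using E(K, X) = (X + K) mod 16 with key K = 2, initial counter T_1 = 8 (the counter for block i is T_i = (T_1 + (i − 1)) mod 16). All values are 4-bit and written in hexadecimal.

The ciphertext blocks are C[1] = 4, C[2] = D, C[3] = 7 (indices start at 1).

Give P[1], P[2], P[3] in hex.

P[1] = E, P[2] = 6, P[3] = B

CTR decryption: S_i = E(K, T_i) where T_i is the counter for block i; P_i = C_i ⊕ S_i.
P[1]: T = 8, S = E(K, T) = A; 4 ⊕ A = E.
P[2]: T = 9, S = E(K, T) = B; D ⊕ B = 6.
P[3]: T = A, S = E(K, T) = C; 7 ⊕ C = B.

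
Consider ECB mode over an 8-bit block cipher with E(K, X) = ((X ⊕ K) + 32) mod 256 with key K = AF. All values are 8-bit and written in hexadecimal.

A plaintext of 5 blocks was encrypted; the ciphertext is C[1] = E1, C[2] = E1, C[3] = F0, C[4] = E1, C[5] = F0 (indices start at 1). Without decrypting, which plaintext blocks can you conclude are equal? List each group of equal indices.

ECB encrypts each block independently with the same key, so equal ciphertext blocks imply equal plaintext blocks.
C[1] = C[2] = C[4] = E1, so P[1] = P[2] = P[4].
C[3] = C[5] = F0, so P[3] = P[5].

P[1] = P[2] = P[4]; P[3] = P[5]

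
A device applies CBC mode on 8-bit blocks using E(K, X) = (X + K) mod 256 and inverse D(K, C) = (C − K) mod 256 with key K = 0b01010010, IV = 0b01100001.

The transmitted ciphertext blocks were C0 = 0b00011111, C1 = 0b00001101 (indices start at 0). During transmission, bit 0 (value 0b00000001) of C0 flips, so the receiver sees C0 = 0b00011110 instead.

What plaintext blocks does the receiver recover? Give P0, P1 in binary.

P0 = 0b10101101, P1 = 0b10100101

CBC decryption: P_i = D(K, C_i) ⊕ C_{i−1}, with C_{−1} = IV.
Only C0 changed, to 0b00011110. In CBC, a change in C_i garbles P_i and flips the same bit in P_{i+1}. Decrypting the received ciphertext:
P0: D(K, 0b00011110) = 0b11001100; 0b11001100 ⊕ 0b01100001 = 0b10101101.
P1: D(K, 0b00001101) = 0b10111011; 0b10111011 ⊕ 0b00011110 = 0b10100101.
Blocks that differ from the original plaintext: P0, P1.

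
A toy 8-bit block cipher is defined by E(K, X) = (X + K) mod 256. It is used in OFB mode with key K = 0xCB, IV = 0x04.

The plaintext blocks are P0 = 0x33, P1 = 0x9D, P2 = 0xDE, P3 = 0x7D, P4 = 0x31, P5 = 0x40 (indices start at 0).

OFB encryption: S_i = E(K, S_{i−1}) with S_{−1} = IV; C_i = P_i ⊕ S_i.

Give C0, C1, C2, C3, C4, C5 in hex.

C0: S = E(K, 0x04) = 0xCF; 0x33 ⊕ 0xCF = 0xFC.
C1: S = E(K, 0xCF) = 0x9A; 0x9D ⊕ 0x9A = 0x07.
C2: S = E(K, 0x9A) = 0x65; 0xDE ⊕ 0x65 = 0xBB.
C3: S = E(K, 0x65) = 0x30; 0x7D ⊕ 0x30 = 0x4D.
C4: S = E(K, 0x30) = 0xFB; 0x31 ⊕ 0xFB = 0xCA.
C5: S = E(K, 0xFB) = 0xC6; 0x40 ⊕ 0xC6 = 0x86.

C0 = 0xFC, C1 = 0x07, C2 = 0xBB, C3 = 0x4D, C4 = 0xCA, C5 = 0x86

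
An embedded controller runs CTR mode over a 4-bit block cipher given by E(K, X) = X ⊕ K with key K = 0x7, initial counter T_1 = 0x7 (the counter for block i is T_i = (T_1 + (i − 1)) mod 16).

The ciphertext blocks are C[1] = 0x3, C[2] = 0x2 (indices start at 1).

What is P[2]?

P[2] = 0xD

CTR decryption: S_i = E(K, T_i) where T_i is the counter for block i; P_i = C_i ⊕ S_i.
P[2]: T = 0x8, S = E(K, T) = 0xF; 0x2 ⊕ 0xF = 0xD.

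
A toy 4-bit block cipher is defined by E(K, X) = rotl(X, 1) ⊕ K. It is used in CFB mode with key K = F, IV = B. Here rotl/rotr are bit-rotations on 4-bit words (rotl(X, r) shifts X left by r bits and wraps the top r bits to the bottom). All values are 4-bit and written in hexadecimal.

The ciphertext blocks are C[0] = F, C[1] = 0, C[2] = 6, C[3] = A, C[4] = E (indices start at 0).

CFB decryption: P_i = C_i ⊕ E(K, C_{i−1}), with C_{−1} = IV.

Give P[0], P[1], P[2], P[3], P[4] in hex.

P[0] = 7, P[1] = 0, P[2] = 9, P[3] = 9, P[4] = 4

P[0]: E(K, B) = 8; F ⊕ 8 = 7.
P[1]: E(K, F) = 0; 0 ⊕ 0 = 0.
P[2]: E(K, 0) = F; 6 ⊕ F = 9.
P[3]: E(K, 6) = 3; A ⊕ 3 = 9.
P[4]: E(K, A) = A; E ⊕ A = 4.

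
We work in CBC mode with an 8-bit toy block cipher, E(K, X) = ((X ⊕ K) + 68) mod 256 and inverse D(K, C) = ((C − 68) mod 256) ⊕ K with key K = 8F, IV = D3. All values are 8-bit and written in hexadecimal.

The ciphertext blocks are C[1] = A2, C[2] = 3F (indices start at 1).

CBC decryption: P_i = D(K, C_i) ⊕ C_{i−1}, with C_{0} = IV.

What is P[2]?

P[2] = FA

P[2]: D(K, 3F) = 58; 58 ⊕ A2 = FA.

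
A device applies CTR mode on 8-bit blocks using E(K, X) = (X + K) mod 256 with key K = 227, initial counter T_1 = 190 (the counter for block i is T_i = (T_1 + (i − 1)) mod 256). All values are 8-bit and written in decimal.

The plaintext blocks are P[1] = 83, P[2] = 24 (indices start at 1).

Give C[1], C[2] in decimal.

C[1] = 242, C[2] = 186

CTR encryption: S_i = E(K, T_i) where T_i is the counter for block i; C_i = P_i ⊕ S_i.
C[1]: T = 190, S = E(K, T) = 161; 83 ⊕ 161 = 242.
C[2]: T = 191, S = E(K, T) = 162; 24 ⊕ 162 = 186.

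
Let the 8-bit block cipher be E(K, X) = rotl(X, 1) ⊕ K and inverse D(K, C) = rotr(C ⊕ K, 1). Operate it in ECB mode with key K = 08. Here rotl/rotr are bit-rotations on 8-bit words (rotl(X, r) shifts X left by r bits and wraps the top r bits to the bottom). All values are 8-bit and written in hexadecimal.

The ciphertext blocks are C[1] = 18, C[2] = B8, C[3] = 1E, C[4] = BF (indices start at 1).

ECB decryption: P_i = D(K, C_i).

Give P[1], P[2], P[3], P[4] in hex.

P[1]: D(K, 18) = 08.
P[2]: D(K, B8) = 58.
P[3]: D(K, 1E) = 0B.
P[4]: D(K, BF) = DB.

P[1] = 08, P[2] = 58, P[3] = 0B, P[4] = DB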